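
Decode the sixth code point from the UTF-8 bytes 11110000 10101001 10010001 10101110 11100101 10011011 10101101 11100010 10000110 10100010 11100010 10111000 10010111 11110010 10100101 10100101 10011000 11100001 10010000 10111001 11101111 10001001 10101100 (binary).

Offset 0: leading byte 0xF0 = 11110000 → 4-byte char #1 = F0 A9 91 AE.
Offset 4: leading byte 0xE5 = 11100101 → 3-byte char #2 = E5 9B AD.
Offset 7: leading byte 0xE2 = 11100010 → 3-byte char #3 = E2 86 A2.
Offset 10: leading byte 0xE2 = 11100010 → 3-byte char #4 = E2 B8 97.
Offset 13: leading byte 0xF2 = 11110010 → 4-byte char #5 = F2 A5 A5 98.
Offset 17: leading byte 0xE1 = 11100001 → 3-byte char #6 = E1 90 B9.
Leading byte 0xE1 = 11100001 matches 1110xxxx → 3-byte sequence.
Byte 1: 0xE1 = 11100001, payload 0001 (4 bits).
Byte 2: 0x90 = 10010000 (10xxxxxx ✓), payload 010000.
Byte 3: 0xB9 = 10111001 (10xxxxxx ✓), payload 111001.
Concatenate: 0001010000111001 = 0x1439 (16 bits → U+1439).

U+1439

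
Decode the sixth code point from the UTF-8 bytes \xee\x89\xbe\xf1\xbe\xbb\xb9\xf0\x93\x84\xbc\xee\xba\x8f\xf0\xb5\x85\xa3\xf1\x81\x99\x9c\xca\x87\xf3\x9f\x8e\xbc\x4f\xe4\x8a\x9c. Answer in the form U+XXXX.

U+4165C

Offset 0: leading byte 0xEE = 11101110 → 3-byte char #1 = EE 89 BE.
Offset 3: leading byte 0xF1 = 11110001 → 4-byte char #2 = F1 BE BB B9.
Offset 7: leading byte 0xF0 = 11110000 → 4-byte char #3 = F0 93 84 BC.
Offset 11: leading byte 0xEE = 11101110 → 3-byte char #4 = EE BA 8F.
Offset 14: leading byte 0xF0 = 11110000 → 4-byte char #5 = F0 B5 85 A3.
Offset 18: leading byte 0xF1 = 11110001 → 4-byte char #6 = F1 81 99 9C.
Leading byte 0xF1 = 11110001 matches 11110xxx → 4-byte sequence.
Byte 1: 0xF1 = 11110001, payload 001 (3 bits).
Byte 2: 0x81 = 10000001 (10xxxxxx ✓), payload 000001.
Byte 3: 0x99 = 10011001 (10xxxxxx ✓), payload 011001.
Byte 4: 0x9C = 10011100 (10xxxxxx ✓), payload 011100.
Concatenate: 001000001011001011100 = 0x4165C (21 bits → U+4165C).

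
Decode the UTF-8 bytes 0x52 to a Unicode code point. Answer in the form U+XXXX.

U+0052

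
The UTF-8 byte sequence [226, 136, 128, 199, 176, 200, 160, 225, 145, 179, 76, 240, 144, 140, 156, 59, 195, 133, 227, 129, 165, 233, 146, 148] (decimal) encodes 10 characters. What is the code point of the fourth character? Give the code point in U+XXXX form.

Offset 0: leading byte 0xE2 = 11100010 → 3-byte char #1 = E2 88 80.
Offset 3: leading byte 0xC7 = 11000111 → 2-byte char #2 = C7 B0.
Offset 5: leading byte 0xC8 = 11001000 → 2-byte char #3 = C8 A0.
Offset 7: leading byte 0xE1 = 11100001 → 3-byte char #4 = E1 91 B3.
Leading byte 0xE1 = 11100001 matches 1110xxxx → 3-byte sequence.
Byte 1: 0xE1 = 11100001, payload 0001 (4 bits).
Byte 2: 0x91 = 10010001 (10xxxxxx ✓), payload 010001.
Byte 3: 0xB3 = 10110011 (10xxxxxx ✓), payload 110011.
Concatenate: 0001010001110011 = 0x1473 (16 bits → U+1473).

U+1473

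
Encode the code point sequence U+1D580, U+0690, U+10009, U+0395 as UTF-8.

U+1D580: 4-byte form → F0 9D 96 80.
U+0690: 2-byte form → DA 90.
U+10009: 4-byte form → F0 90 80 89.
U+0395: 2-byte form → CE 95.
Concatenated (12 bytes): F0 9D 96 80 DA 90 F0 90 80 89 CE 95.

F0 9D 96 80 DA 90 F0 90 80 89 CE 95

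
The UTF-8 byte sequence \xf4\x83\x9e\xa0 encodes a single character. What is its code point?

Leading byte 0xF4 = 11110100 matches 11110xxx → 4-byte sequence.
Byte 1: 0xF4 = 11110100, payload 100 (3 bits).
Byte 2: 0x83 = 10000011 (10xxxxxx ✓), payload 000011.
Byte 3: 0x9E = 10011110 (10xxxxxx ✓), payload 011110.
Byte 4: 0xA0 = 10100000 (10xxxxxx ✓), payload 100000.
Concatenate: 100000011011110100000 = 0x1037A0 (21 bits → U+1037A0).

U+1037A0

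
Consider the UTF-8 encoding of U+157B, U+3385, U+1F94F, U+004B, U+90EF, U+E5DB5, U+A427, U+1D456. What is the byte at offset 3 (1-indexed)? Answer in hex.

1-indexed offset 3 is 0-indexed offset 2.
U+157B → 3-byte form E1 95 BB at offsets 0–2.
Offset 2 falls in char 1's range; it's byte 3 of E1 95 BB = 0xBB.

0xBB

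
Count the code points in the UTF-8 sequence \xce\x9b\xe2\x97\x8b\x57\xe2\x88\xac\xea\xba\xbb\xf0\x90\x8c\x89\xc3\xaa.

7

Byte at offset 0: 0xCE = 11001110 → 2-byte char (#1). Advance 2.
Byte at offset 2: 0xE2 = 11100010 → 3-byte char (#2). Advance 3.
Byte at offset 5: 0x57 = 01010111 → 1-byte char (#3). Advance 1.
Byte at offset 6: 0xE2 = 11100010 → 3-byte char (#4). Advance 3.
Byte at offset 9: 0xEA = 11101010 → 3-byte char (#5). Advance 3.
Byte at offset 12: 0xF0 = 11110000 → 4-byte char (#6). Advance 4.
Byte at offset 16: 0xC3 = 11000011 → 2-byte char (#7). Advance 2.
Reached end at offset 18 after 7 code points.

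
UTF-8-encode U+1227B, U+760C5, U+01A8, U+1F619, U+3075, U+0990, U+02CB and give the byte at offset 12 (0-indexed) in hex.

U+1227B → 4-byte form F0 92 89 BB at offsets 0–3.
U+760C5 → 4-byte form F1 B6 83 85 at offsets 4–7.
U+01A8 → 2-byte form C6 A8 at offsets 8–9.
U+1F619 → 4-byte form F0 9F 98 99 at offsets 10–13.
Offset 12 falls in char 4's range; it's byte 3 of F0 9F 98 99 = 0x98.

0x98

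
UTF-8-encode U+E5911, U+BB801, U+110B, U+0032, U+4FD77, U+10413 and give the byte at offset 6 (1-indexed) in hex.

0xBB

1-indexed offset 6 is 0-indexed offset 5.
U+E5911 → 4-byte form F3 A5 A4 91 at offsets 0–3.
U+BB801 → 4-byte form F2 BB A0 81 at offsets 4–7.
Offset 5 falls in char 2's range; it's byte 2 of F2 BB A0 81 = 0xBB.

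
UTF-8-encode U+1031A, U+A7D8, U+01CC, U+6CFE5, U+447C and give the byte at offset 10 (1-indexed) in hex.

0xF1

1-indexed offset 10 is 0-indexed offset 9.
U+1031A → 4-byte form F0 90 8C 9A at offsets 0–3.
U+A7D8 → 3-byte form EA 9F 98 at offsets 4–6.
U+01CC → 2-byte form C7 8C at offsets 7–8.
U+6CFE5 → 4-byte form F1 AC BF A5 at offsets 9–12.
Offset 9 falls in char 4's range; it's byte 1 of F1 AC BF A5 = 0xF1.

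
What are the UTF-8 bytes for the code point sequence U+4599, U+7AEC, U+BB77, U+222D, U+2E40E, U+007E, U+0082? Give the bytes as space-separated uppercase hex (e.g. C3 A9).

U+4599: 3-byte form → E4 96 99.
U+7AEC: 3-byte form → E7 AB AC.
U+BB77: 3-byte form → EB AD B7.
U+222D: 3-byte form → E2 88 AD.
U+2E40E: 4-byte form → F0 AE 90 8E.
U+007E: 1-byte form → 7E.
U+0082: 2-byte form → C2 82.
Concatenated (19 bytes): E4 96 99 E7 AB AC EB AD B7 E2 88 AD F0 AE 90 8E 7E C2 82.

E4 96 99 E7 AB AC EB AD B7 E2 88 AD F0 AE 90 8E 7E C2 82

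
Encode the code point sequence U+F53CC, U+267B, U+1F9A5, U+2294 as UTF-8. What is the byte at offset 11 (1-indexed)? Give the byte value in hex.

1-indexed offset 11 is 0-indexed offset 10.
U+F53CC → 4-byte form F3 B5 8F 8C at offsets 0–3.
U+267B → 3-byte form E2 99 BB at offsets 4–6.
U+1F9A5 → 4-byte form F0 9F A6 A5 at offsets 7–10.
Offset 10 falls in char 3's range; it's byte 4 of F0 9F A6 A5 = 0xA5.

0xA5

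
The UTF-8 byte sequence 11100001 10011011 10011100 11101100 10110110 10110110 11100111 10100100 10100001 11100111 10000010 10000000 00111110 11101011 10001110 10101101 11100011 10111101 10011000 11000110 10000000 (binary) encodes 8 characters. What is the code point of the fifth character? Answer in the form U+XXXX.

Offset 0: leading byte 0xE1 = 11100001 → 3-byte char #1 = E1 9B 9C.
Offset 3: leading byte 0xEC = 11101100 → 3-byte char #2 = EC B6 B6.
Offset 6: leading byte 0xE7 = 11100111 → 3-byte char #3 = E7 A4 A1.
Offset 9: leading byte 0xE7 = 11100111 → 3-byte char #4 = E7 82 80.
Offset 12: leading byte 0x3E = 00111110 → 1-byte char #5 = 3E.
Leading byte 0x3E = 00111110 matches 0xxxxxxx → 1-byte sequence.
Byte 1: 0x3E = 00111110, payload 0111110 (7 bits).
Concatenate: 0111110 = 0x3E (7 bits → U+003E).

U+003E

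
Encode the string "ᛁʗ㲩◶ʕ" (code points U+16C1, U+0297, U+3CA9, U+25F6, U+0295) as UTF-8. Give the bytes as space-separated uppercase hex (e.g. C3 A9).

E1 9B 81 CA 97 E3 B2 A9 E2 97 B6 CA 95

U+16C1: 3-byte form → E1 9B 81.
U+0297: 2-byte form → CA 97.
U+3CA9: 3-byte form → E3 B2 A9.
U+25F6: 3-byte form → E2 97 B6.
U+0295: 2-byte form → CA 95.
Concatenated (13 bytes): E1 9B 81 CA 97 E3 B2 A9 E2 97 B6 CA 95.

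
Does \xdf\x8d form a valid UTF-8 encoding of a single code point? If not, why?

Leading byte 0xDF = 11011111 → 2-byte form.
Continuation bytes 0x8D=10001101 all match 10xxxxxx.
Decoded value 0x7CD is ≥ 0x80 (shortest form) and not a surrogate.

valid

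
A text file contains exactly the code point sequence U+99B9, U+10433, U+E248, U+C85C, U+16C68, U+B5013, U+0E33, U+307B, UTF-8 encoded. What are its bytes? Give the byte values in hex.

E9 A6 B9 F0 90 90 B3 EE 89 88 EC A1 9C F0 96 B1 A8 F2 B5 80 93 E0 B8 B3 E3 81 BB

U+99B9: 3-byte form → E9 A6 B9.
U+10433: 4-byte form → F0 90 90 B3.
U+E248: 3-byte form → EE 89 88.
U+C85C: 3-byte form → EC A1 9C.
U+16C68: 4-byte form → F0 96 B1 A8.
U+B5013: 4-byte form → F2 B5 80 93.
U+0E33: 3-byte form → E0 B8 B3.
U+307B: 3-byte form → E3 81 BB.
Concatenated (27 bytes): E9 A6 B9 F0 90 90 B3 EE 89 88 EC A1 9C F0 96 B1 A8 F2 B5 80 93 E0 B8 B3 E3 81 BB.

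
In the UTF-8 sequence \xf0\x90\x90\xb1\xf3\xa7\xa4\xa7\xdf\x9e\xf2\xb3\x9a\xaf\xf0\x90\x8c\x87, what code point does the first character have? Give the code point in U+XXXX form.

Offset 0: leading byte 0xF0 = 11110000 → 4-byte char #1 = F0 90 90 B1.
Leading byte 0xF0 = 11110000 matches 11110xxx → 4-byte sequence.
Byte 1: 0xF0 = 11110000, payload 000 (3 bits).
Byte 2: 0x90 = 10010000 (10xxxxxx ✓), payload 010000.
Byte 3: 0x90 = 10010000 (10xxxxxx ✓), payload 010000.
Byte 4: 0xB1 = 10110001 (10xxxxxx ✓), payload 110001.
Concatenate: 000010000010000110001 = 0x10431 (21 bits → U+10431).

U+10431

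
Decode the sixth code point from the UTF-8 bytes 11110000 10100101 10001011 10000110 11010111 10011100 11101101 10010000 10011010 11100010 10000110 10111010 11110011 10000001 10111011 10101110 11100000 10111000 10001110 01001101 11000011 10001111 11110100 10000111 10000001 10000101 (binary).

Offset 0: leading byte 0xF0 = 11110000 → 4-byte char #1 = F0 A5 8B 86.
Offset 4: leading byte 0xD7 = 11010111 → 2-byte char #2 = D7 9C.
Offset 6: leading byte 0xED = 11101101 → 3-byte char #3 = ED 90 9A.
Offset 9: leading byte 0xE2 = 11100010 → 3-byte char #4 = E2 86 BA.
Offset 12: leading byte 0xF3 = 11110011 → 4-byte char #5 = F3 81 BB AE.
Offset 16: leading byte 0xE0 = 11100000 → 3-byte char #6 = E0 B8 8E.
Leading byte 0xE0 = 11100000 matches 1110xxxx → 3-byte sequence.
Byte 1: 0xE0 = 11100000, payload 0000 (4 bits).
Byte 2: 0xB8 = 10111000 (10xxxxxx ✓), payload 111000.
Byte 3: 0x8E = 10001110 (10xxxxxx ✓), payload 001110.
Concatenate: 0000111000001110 = 0xE0E (16 bits → U+0E0E).

U+0E0E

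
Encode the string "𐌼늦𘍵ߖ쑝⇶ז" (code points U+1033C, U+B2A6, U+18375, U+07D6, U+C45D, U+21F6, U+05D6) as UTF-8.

U+1033C: 4-byte form → F0 90 8C BC.
U+B2A6: 3-byte form → EB 8A A6.
U+18375: 4-byte form → F0 98 8D B5.
U+07D6: 2-byte form → DF 96.
U+C45D: 3-byte form → EC 91 9D.
U+21F6: 3-byte form → E2 87 B6.
U+05D6: 2-byte form → D7 96.
Concatenated (21 bytes): F0 90 8C BC EB 8A A6 F0 98 8D B5 DF 96 EC 91 9D E2 87 B6 D7 96.

F0 90 8C BC EB 8A A6 F0 98 8D B5 DF 96 EC 91 9D E2 87 B6 D7 96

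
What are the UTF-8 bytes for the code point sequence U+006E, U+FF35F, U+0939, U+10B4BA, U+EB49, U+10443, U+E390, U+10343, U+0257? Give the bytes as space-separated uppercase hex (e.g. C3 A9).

6E F3 BF 8D 9F E0 A4 B9 F4 8B 92 BA EE AD 89 F0 90 91 83 EE 8E 90 F0 90 8D 83 C9 97

U+006E: 1-byte form → 6E.
U+FF35F: 4-byte form → F3 BF 8D 9F.
U+0939: 3-byte form → E0 A4 B9.
U+10B4BA: 4-byte form → F4 8B 92 BA.
U+EB49: 3-byte form → EE AD 89.
U+10443: 4-byte form → F0 90 91 83.
U+E390: 3-byte form → EE 8E 90.
U+10343: 4-byte form → F0 90 8D 83.
U+0257: 2-byte form → C9 97.
Concatenated (28 bytes): 6E F3 BF 8D 9F E0 A4 B9 F4 8B 92 BA EE AD 89 F0 90 91 83 EE 8E 90 F0 90 8D 83 C9 97.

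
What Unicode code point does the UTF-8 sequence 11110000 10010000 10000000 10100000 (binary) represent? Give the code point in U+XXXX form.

Leading byte 0xF0 = 11110000 matches 11110xxx → 4-byte sequence.
Byte 1: 0xF0 = 11110000, payload 000 (3 bits).
Byte 2: 0x90 = 10010000 (10xxxxxx ✓), payload 010000.
Byte 3: 0x80 = 10000000 (10xxxxxx ✓), payload 000000.
Byte 4: 0xA0 = 10100000 (10xxxxxx ✓), payload 100000.
Concatenate: 000010000000000100000 = 0x10020 (21 bits → U+10020).

U+10020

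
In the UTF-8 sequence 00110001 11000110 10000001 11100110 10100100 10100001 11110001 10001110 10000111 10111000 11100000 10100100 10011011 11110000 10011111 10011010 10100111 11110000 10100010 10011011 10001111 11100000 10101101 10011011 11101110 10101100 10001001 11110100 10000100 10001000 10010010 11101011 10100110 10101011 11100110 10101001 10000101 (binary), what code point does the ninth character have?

U+EB09

Offset 0: leading byte 0x31 = 00110001 → 1-byte char #1 = 31.
Offset 1: leading byte 0xC6 = 11000110 → 2-byte char #2 = C6 81.
Offset 3: leading byte 0xE6 = 11100110 → 3-byte char #3 = E6 A4 A1.
Offset 6: leading byte 0xF1 = 11110001 → 4-byte char #4 = F1 8E 87 B8.
Offset 10: leading byte 0xE0 = 11100000 → 3-byte char #5 = E0 A4 9B.
Offset 13: leading byte 0xF0 = 11110000 → 4-byte char #6 = F0 9F 9A A7.
Offset 17: leading byte 0xF0 = 11110000 → 4-byte char #7 = F0 A2 9B 8F.
Offset 21: leading byte 0xE0 = 11100000 → 3-byte char #8 = E0 AD 9B.
Offset 24: leading byte 0xEE = 11101110 → 3-byte char #9 = EE AC 89.
Leading byte 0xEE = 11101110 matches 1110xxxx → 3-byte sequence.
Byte 1: 0xEE = 11101110, payload 1110 (4 bits).
Byte 2: 0xAC = 10101100 (10xxxxxx ✓), payload 101100.
Byte 3: 0x89 = 10001001 (10xxxxxx ✓), payload 001001.
Concatenate: 1110101100001001 = 0xEB09 (16 bits → U+EB09).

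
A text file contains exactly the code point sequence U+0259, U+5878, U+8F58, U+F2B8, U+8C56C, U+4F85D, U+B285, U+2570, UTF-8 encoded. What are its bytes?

U+0259: 2-byte form → C9 99.
U+5878: 3-byte form → E5 A1 B8.
U+8F58: 3-byte form → E8 BD 98.
U+F2B8: 3-byte form → EF 8A B8.
U+8C56C: 4-byte form → F2 8C 95 AC.
U+4F85D: 4-byte form → F1 8F A1 9D.
U+B285: 3-byte form → EB 8A 85.
U+2570: 3-byte form → E2 95 B0.
Concatenated (25 bytes): C9 99 E5 A1 B8 E8 BD 98 EF 8A B8 F2 8C 95 AC F1 8F A1 9D EB 8A 85 E2 95 B0.

C9 99 E5 A1 B8 E8 BD 98 EF 8A B8 F2 8C 95 AC F1 8F A1 9D EB 8A 85 E2 95 B0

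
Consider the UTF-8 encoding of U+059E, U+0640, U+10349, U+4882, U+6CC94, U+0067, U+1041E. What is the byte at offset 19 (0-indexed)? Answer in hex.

U+059E → 2-byte form D6 9E at offsets 0–1.
U+0640 → 2-byte form D9 80 at offsets 2–3.
U+10349 → 4-byte form F0 90 8D 89 at offsets 4–7.
U+4882 → 3-byte form E4 A2 82 at offsets 8–10.
U+6CC94 → 4-byte form F1 AC B2 94 at offsets 11–14.
U+0067 → 1-byte form 67 at offsets 15–15.
U+1041E → 4-byte form F0 90 90 9E at offsets 16–19.
Offset 19 falls in char 7's range; it's byte 4 of F0 90 90 9E = 0x9E.

0x9E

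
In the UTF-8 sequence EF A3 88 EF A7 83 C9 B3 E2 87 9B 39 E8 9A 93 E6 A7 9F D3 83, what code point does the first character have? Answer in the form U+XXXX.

Offset 0: leading byte 0xEF = 11101111 → 3-byte char #1 = EF A3 88.
Leading byte 0xEF = 11101111 matches 1110xxxx → 3-byte sequence.
Byte 1: 0xEF = 11101111, payload 1111 (4 bits).
Byte 2: 0xA3 = 10100011 (10xxxxxx ✓), payload 100011.
Byte 3: 0x88 = 10001000 (10xxxxxx ✓), payload 001000.
Concatenate: 1111100011001000 = 0xF8C8 (16 bits → U+F8C8).

U+F8C8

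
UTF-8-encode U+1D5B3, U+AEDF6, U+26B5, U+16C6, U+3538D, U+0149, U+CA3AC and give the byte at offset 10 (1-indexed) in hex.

0x9A

1-indexed offset 10 is 0-indexed offset 9.
U+1D5B3 → 4-byte form F0 9D 96 B3 at offsets 0–3.
U+AEDF6 → 4-byte form F2 AE B7 B6 at offsets 4–7.
U+26B5 → 3-byte form E2 9A B5 at offsets 8–10.
Offset 9 falls in char 3's range; it's byte 2 of E2 9A B5 = 0x9A.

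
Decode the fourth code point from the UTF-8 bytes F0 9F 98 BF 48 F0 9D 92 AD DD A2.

Offset 0: leading byte 0xF0 = 11110000 → 4-byte char #1 = F0 9F 98 BF.
Offset 4: leading byte 0x48 = 01001000 → 1-byte char #2 = 48.
Offset 5: leading byte 0xF0 = 11110000 → 4-byte char #3 = F0 9D 92 AD.
Offset 9: leading byte 0xDD = 11011101 → 2-byte char #4 = DD A2.
Leading byte 0xDD = 11011101 matches 110xxxxx → 2-byte sequence.
Byte 1: 0xDD = 11011101, payload 11101 (5 bits).
Byte 2: 0xA2 = 10100010 (10xxxxxx ✓), payload 100010.
Concatenate: 11101100010 = 0x762 (11 bits → U+0762).

U+0762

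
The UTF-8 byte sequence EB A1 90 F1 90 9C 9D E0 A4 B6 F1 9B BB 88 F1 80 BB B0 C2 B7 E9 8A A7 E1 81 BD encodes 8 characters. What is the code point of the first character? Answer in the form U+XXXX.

U+B850

Offset 0: leading byte 0xEB = 11101011 → 3-byte char #1 = EB A1 90.
Leading byte 0xEB = 11101011 matches 1110xxxx → 3-byte sequence.
Byte 1: 0xEB = 11101011, payload 1011 (4 bits).
Byte 2: 0xA1 = 10100001 (10xxxxxx ✓), payload 100001.
Byte 3: 0x90 = 10010000 (10xxxxxx ✓), payload 010000.
Concatenate: 1011100001010000 = 0xB850 (16 bits → U+B850).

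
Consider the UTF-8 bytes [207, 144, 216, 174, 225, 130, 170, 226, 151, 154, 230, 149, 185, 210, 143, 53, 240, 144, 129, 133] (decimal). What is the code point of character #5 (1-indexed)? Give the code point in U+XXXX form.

Offset 0: leading byte 0xCF = 11001111 → 2-byte char #1 = CF 90.
Offset 2: leading byte 0xD8 = 11011000 → 2-byte char #2 = D8 AE.
Offset 4: leading byte 0xE1 = 11100001 → 3-byte char #3 = E1 82 AA.
Offset 7: leading byte 0xE2 = 11100010 → 3-byte char #4 = E2 97 9A.
Offset 10: leading byte 0xE6 = 11100110 → 3-byte char #5 = E6 95 B9.
Leading byte 0xE6 = 11100110 matches 1110xxxx → 3-byte sequence.
Byte 1: 0xE6 = 11100110, payload 0110 (4 bits).
Byte 2: 0x95 = 10010101 (10xxxxxx ✓), payload 010101.
Byte 3: 0xB9 = 10111001 (10xxxxxx ✓), payload 111001.
Concatenate: 0110010101111001 = 0x6579 (16 bits → U+6579).

U+6579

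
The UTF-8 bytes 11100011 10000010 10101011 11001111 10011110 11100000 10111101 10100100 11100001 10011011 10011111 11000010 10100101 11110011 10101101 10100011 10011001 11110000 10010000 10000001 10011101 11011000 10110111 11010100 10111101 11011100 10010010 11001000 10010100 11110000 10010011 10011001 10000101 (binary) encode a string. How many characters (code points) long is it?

12

Byte at offset 0: 0xE3 = 11100011 → 3-byte char (#1). Advance 3.
Byte at offset 3: 0xCF = 11001111 → 2-byte char (#2). Advance 2.
Byte at offset 5: 0xE0 = 11100000 → 3-byte char (#3). Advance 3.
Byte at offset 8: 0xE1 = 11100001 → 3-byte char (#4). Advance 3.
Byte at offset 11: 0xC2 = 11000010 → 2-byte char (#5). Advance 2.
Byte at offset 13: 0xF3 = 11110011 → 4-byte char (#6). Advance 4.
Byte at offset 17: 0xF0 = 11110000 → 4-byte char (#7). Advance 4.
Byte at offset 21: 0xD8 = 11011000 → 2-byte char (#8). Advance 2.
Byte at offset 23: 0xD4 = 11010100 → 2-byte char (#9). Advance 2.
Byte at offset 25: 0xDC = 11011100 → 2-byte char (#10). Advance 2.
Byte at offset 27: 0xC8 = 11001000 → 2-byte char (#11). Advance 2.
Byte at offset 29: 0xF0 = 11110000 → 4-byte char (#12). Advance 4.
Reached end at offset 33 after 12 code points.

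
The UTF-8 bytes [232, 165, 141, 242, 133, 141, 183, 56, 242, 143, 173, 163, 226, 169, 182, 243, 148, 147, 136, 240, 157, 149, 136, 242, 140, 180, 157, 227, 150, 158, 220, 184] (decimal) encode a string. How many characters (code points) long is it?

10

Byte at offset 0: 0xE8 = 11101000 → 3-byte char (#1). Advance 3.
Byte at offset 3: 0xF2 = 11110010 → 4-byte char (#2). Advance 4.
Byte at offset 7: 0x38 = 00111000 → 1-byte char (#3). Advance 1.
Byte at offset 8: 0xF2 = 11110010 → 4-byte char (#4). Advance 4.
Byte at offset 12: 0xE2 = 11100010 → 3-byte char (#5). Advance 3.
Byte at offset 15: 0xF3 = 11110011 → 4-byte char (#6). Advance 4.
Byte at offset 19: 0xF0 = 11110000 → 4-byte char (#7). Advance 4.
Byte at offset 23: 0xF2 = 11110010 → 4-byte char (#8). Advance 4.
Byte at offset 27: 0xE3 = 11100011 → 3-byte char (#9). Advance 3.
Byte at offset 30: 0xDC = 11011100 → 2-byte char (#10). Advance 2.
Reached end at offset 32 after 10 code points.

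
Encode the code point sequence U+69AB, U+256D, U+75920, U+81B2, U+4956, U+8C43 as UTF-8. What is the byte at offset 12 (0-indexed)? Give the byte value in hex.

U+69AB → 3-byte form E6 A6 AB at offsets 0–2.
U+256D → 3-byte form E2 95 AD at offsets 3–5.
U+75920 → 4-byte form F1 B5 A4 A0 at offsets 6–9.
U+81B2 → 3-byte form E8 86 B2 at offsets 10–12.
Offset 12 falls in char 4's range; it's byte 3 of E8 86 B2 = 0xB2.

0xB2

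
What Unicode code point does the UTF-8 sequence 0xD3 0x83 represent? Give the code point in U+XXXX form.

Leading byte 0xD3 = 11010011 matches 110xxxxx → 2-byte sequence.
Byte 1: 0xD3 = 11010011, payload 10011 (5 bits).
Byte 2: 0x83 = 10000011 (10xxxxxx ✓), payload 000011.
Concatenate: 10011000011 = 0x4C3 (11 bits → U+04C3).

U+04C3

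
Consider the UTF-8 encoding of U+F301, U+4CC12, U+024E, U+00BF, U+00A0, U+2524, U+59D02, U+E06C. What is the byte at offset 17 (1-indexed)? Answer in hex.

1-indexed offset 17 is 0-indexed offset 16.
U+F301 → 3-byte form EF 8C 81 at offsets 0–2.
U+4CC12 → 4-byte form F1 8C B0 92 at offsets 3–6.
U+024E → 2-byte form C9 8E at offsets 7–8.
U+00BF → 2-byte form C2 BF at offsets 9–10.
U+00A0 → 2-byte form C2 A0 at offsets 11–12.
U+2524 → 3-byte form E2 94 A4 at offsets 13–15.
U+59D02 → 4-byte form F1 99 B4 82 at offsets 16–19.
Offset 16 falls in char 7's range; it's byte 1 of F1 99 B4 82 = 0xF1.

0xF1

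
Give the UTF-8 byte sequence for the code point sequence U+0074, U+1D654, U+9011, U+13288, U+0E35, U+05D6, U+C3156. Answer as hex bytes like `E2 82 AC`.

74 F0 9D 99 94 E9 80 91 F0 93 8A 88 E0 B8 B5 D7 96 F3 83 85 96

U+0074: 1-byte form → 74.
U+1D654: 4-byte form → F0 9D 99 94.
U+9011: 3-byte form → E9 80 91.
U+13288: 4-byte form → F0 93 8A 88.
U+0E35: 3-byte form → E0 B8 B5.
U+05D6: 2-byte form → D7 96.
U+C3156: 4-byte form → F3 83 85 96.
Concatenated (21 bytes): 74 F0 9D 99 94 E9 80 91 F0 93 8A 88 E0 B8 B5 D7 96 F3 83 85 96.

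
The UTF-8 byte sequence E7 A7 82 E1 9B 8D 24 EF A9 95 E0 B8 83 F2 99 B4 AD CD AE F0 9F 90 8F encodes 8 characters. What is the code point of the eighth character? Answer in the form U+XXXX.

U+1F40F

Offset 0: leading byte 0xE7 = 11100111 → 3-byte char #1 = E7 A7 82.
Offset 3: leading byte 0xE1 = 11100001 → 3-byte char #2 = E1 9B 8D.
Offset 6: leading byte 0x24 = 00100100 → 1-byte char #3 = 24.
Offset 7: leading byte 0xEF = 11101111 → 3-byte char #4 = EF A9 95.
Offset 10: leading byte 0xE0 = 11100000 → 3-byte char #5 = E0 B8 83.
Offset 13: leading byte 0xF2 = 11110010 → 4-byte char #6 = F2 99 B4 AD.
Offset 17: leading byte 0xCD = 11001101 → 2-byte char #7 = CD AE.
Offset 19: leading byte 0xF0 = 11110000 → 4-byte char #8 = F0 9F 90 8F.
Leading byte 0xF0 = 11110000 matches 11110xxx → 4-byte sequence.
Byte 1: 0xF0 = 11110000, payload 000 (3 bits).
Byte 2: 0x9F = 10011111 (10xxxxxx ✓), payload 011111.
Byte 3: 0x90 = 10010000 (10xxxxxx ✓), payload 010000.
Byte 4: 0x8F = 10001111 (10xxxxxx ✓), payload 001111.
Concatenate: 000011111010000001111 = 0x1F40F (21 bits → U+1F40F).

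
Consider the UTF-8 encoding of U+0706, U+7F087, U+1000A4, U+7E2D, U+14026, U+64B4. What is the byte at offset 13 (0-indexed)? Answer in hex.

U+0706 → 2-byte form DC 86 at offsets 0–1.
U+7F087 → 4-byte form F1 BF 82 87 at offsets 2–5.
U+1000A4 → 4-byte form F4 80 82 A4 at offsets 6–9.
U+7E2D → 3-byte form E7 B8 AD at offsets 10–12.
U+14026 → 4-byte form F0 94 80 A6 at offsets 13–16.
Offset 13 falls in char 5's range; it's byte 1 of F0 94 80 A6 = 0xF0.

0xF0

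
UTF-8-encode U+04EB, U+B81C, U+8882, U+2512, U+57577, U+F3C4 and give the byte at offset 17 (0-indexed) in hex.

0x84

U+04EB → 2-byte form D3 AB at offsets 0–1.
U+B81C → 3-byte form EB A0 9C at offsets 2–4.
U+8882 → 3-byte form E8 A2 82 at offsets 5–7.
U+2512 → 3-byte form E2 94 92 at offsets 8–10.
U+57577 → 4-byte form F1 97 95 B7 at offsets 11–14.
U+F3C4 → 3-byte form EF 8F 84 at offsets 15–17.
Offset 17 falls in char 6's range; it's byte 3 of EF 8F 84 = 0x84.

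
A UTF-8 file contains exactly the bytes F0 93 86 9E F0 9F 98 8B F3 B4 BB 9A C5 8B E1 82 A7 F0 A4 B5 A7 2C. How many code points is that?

7

Byte at offset 0: 0xF0 = 11110000 → 4-byte char (#1). Advance 4.
Byte at offset 4: 0xF0 = 11110000 → 4-byte char (#2). Advance 4.
Byte at offset 8: 0xF3 = 11110011 → 4-byte char (#3). Advance 4.
Byte at offset 12: 0xC5 = 11000101 → 2-byte char (#4). Advance 2.
Byte at offset 14: 0xE1 = 11100001 → 3-byte char (#5). Advance 3.
Byte at offset 17: 0xF0 = 11110000 → 4-byte char (#6). Advance 4.
Byte at offset 21: 0x2C = 00101100 → 1-byte char (#7). Advance 1.
Reached end at offset 22 after 7 code points.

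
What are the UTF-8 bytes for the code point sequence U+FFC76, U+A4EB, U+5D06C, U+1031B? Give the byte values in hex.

U+FFC76: 4-byte form → F3 BF B1 B6.
U+A4EB: 3-byte form → EA 93 AB.
U+5D06C: 4-byte form → F1 9D 81 AC.
U+1031B: 4-byte form → F0 90 8C 9B.
Concatenated (15 bytes): F3 BF B1 B6 EA 93 AB F1 9D 81 AC F0 90 8C 9B.

F3 BF B1 B6 EA 93 AB F1 9D 81 AC F0 90 8C 9B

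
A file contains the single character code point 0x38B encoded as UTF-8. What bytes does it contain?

CE 8B

U+038B = 0x38B = 907 decimal. In range U+0080–U+07FF → 2-byte form: 110xxxxx 10xxxxxx.
Binary (11 bits): 01110001011.
Split 5+6: 01110 | 001011.
Byte 1: 11001110 = 0xCE.
Byte 2: 10001011 = 0x8B.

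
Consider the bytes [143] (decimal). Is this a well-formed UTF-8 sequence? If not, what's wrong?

Byte 0x8F = 10001111 has the form 10xxxxxx — a continuation byte — but there is no preceding leading byte.

invalid (continuation byte with no leading byte)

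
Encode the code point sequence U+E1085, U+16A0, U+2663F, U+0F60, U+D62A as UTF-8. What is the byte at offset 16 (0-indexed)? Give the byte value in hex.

0xAA

U+E1085 → 4-byte form F3 A1 82 85 at offsets 0–3.
U+16A0 → 3-byte form E1 9A A0 at offsets 4–6.
U+2663F → 4-byte form F0 A6 98 BF at offsets 7–10.
U+0F60 → 3-byte form E0 BD A0 at offsets 11–13.
U+D62A → 3-byte form ED 98 AA at offsets 14–16.
Offset 16 falls in char 5's range; it's byte 3 of ED 98 AA = 0xAA.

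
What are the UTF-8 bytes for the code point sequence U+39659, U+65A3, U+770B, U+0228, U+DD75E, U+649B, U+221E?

U+39659: 4-byte form → F0 B9 99 99.
U+65A3: 3-byte form → E6 96 A3.
U+770B: 3-byte form → E7 9C 8B.
U+0228: 2-byte form → C8 A8.
U+DD75E: 4-byte form → F3 9D 9D 9E.
U+649B: 3-byte form → E6 92 9B.
U+221E: 3-byte form → E2 88 9E.
Concatenated (22 bytes): F0 B9 99 99 E6 96 A3 E7 9C 8B C8 A8 F3 9D 9D 9E E6 92 9B E2 88 9E.

F0 B9 99 99 E6 96 A3 E7 9C 8B C8 A8 F3 9D 9D 9E E6 92 9B E2 88 9E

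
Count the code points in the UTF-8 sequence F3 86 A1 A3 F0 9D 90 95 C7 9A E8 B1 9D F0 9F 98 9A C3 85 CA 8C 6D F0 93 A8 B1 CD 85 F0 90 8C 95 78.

12

Byte at offset 0: 0xF3 = 11110011 → 4-byte char (#1). Advance 4.
Byte at offset 4: 0xF0 = 11110000 → 4-byte char (#2). Advance 4.
Byte at offset 8: 0xC7 = 11000111 → 2-byte char (#3). Advance 2.
Byte at offset 10: 0xE8 = 11101000 → 3-byte char (#4). Advance 3.
Byte at offset 13: 0xF0 = 11110000 → 4-byte char (#5). Advance 4.
Byte at offset 17: 0xC3 = 11000011 → 2-byte char (#6). Advance 2.
Byte at offset 19: 0xCA = 11001010 → 2-byte char (#7). Advance 2.
Byte at offset 21: 0x6D = 01101101 → 1-byte char (#8). Advance 1.
Byte at offset 22: 0xF0 = 11110000 → 4-byte char (#9). Advance 4.
Byte at offset 26: 0xCD = 11001101 → 2-byte char (#10). Advance 2.
Byte at offset 28: 0xF0 = 11110000 → 4-byte char (#11). Advance 4.
Byte at offset 32: 0x78 = 01111000 → 1-byte char (#12). Advance 1.
Reached end at offset 33 after 12 code points.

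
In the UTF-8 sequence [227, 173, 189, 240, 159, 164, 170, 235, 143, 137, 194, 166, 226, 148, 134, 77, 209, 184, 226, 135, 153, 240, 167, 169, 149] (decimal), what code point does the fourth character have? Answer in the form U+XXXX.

Offset 0: leading byte 0xE3 = 11100011 → 3-byte char #1 = E3 AD BD.
Offset 3: leading byte 0xF0 = 11110000 → 4-byte char #2 = F0 9F A4 AA.
Offset 7: leading byte 0xEB = 11101011 → 3-byte char #3 = EB 8F 89.
Offset 10: leading byte 0xC2 = 11000010 → 2-byte char #4 = C2 A6.
Leading byte 0xC2 = 11000010 matches 110xxxxx → 2-byte sequence.
Byte 1: 0xC2 = 11000010, payload 00010 (5 bits).
Byte 2: 0xA6 = 10100110 (10xxxxxx ✓), payload 100110.
Concatenate: 00010100110 = 0xA6 (11 bits → U+00A6).

U+00A6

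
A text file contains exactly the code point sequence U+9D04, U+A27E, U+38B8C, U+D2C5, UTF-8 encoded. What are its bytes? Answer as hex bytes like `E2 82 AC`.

E9 B4 84 EA 89 BE F0 B8 AE 8C ED 8B 85

U+9D04: 3-byte form → E9 B4 84.
U+A27E: 3-byte form → EA 89 BE.
U+38B8C: 4-byte form → F0 B8 AE 8C.
U+D2C5: 3-byte form → ED 8B 85.
Concatenated (13 bytes): E9 B4 84 EA 89 BE F0 B8 AE 8C ED 8B 85.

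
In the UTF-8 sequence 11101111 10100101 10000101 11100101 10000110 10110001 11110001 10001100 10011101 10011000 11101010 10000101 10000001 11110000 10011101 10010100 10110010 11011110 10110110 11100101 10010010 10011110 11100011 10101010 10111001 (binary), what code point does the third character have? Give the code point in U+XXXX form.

U+4C758

Offset 0: leading byte 0xEF = 11101111 → 3-byte char #1 = EF A5 85.
Offset 3: leading byte 0xE5 = 11100101 → 3-byte char #2 = E5 86 B1.
Offset 6: leading byte 0xF1 = 11110001 → 4-byte char #3 = F1 8C 9D 98.
Leading byte 0xF1 = 11110001 matches 11110xxx → 4-byte sequence.
Byte 1: 0xF1 = 11110001, payload 001 (3 bits).
Byte 2: 0x8C = 10001100 (10xxxxxx ✓), payload 001100.
Byte 3: 0x9D = 10011101 (10xxxxxx ✓), payload 011101.
Byte 4: 0x98 = 10011000 (10xxxxxx ✓), payload 011000.
Concatenate: 001001100011101011000 = 0x4C758 (21 bits → U+4C758).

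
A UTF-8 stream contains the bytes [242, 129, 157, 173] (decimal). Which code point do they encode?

Leading byte 0xF2 = 11110010 matches 11110xxx → 4-byte sequence.
Byte 1: 0xF2 = 11110010, payload 010 (3 bits).
Byte 2: 0x81 = 10000001 (10xxxxxx ✓), payload 000001.
Byte 3: 0x9D = 10011101 (10xxxxxx ✓), payload 011101.
Byte 4: 0xAD = 10101101 (10xxxxxx ✓), payload 101101.
Concatenate: 010000001011101101101 = 0x8176D (21 bits → U+8176D).

U+8176D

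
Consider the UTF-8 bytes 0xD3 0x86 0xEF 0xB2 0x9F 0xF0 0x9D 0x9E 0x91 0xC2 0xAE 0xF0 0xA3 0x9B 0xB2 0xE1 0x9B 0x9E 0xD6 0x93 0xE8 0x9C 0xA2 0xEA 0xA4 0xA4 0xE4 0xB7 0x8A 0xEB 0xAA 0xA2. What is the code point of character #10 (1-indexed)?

Offset 0: leading byte 0xD3 = 11010011 → 2-byte char #1 = D3 86.
Offset 2: leading byte 0xEF = 11101111 → 3-byte char #2 = EF B2 9F.
Offset 5: leading byte 0xF0 = 11110000 → 4-byte char #3 = F0 9D 9E 91.
Offset 9: leading byte 0xC2 = 11000010 → 2-byte char #4 = C2 AE.
Offset 11: leading byte 0xF0 = 11110000 → 4-byte char #5 = F0 A3 9B B2.
Offset 15: leading byte 0xE1 = 11100001 → 3-byte char #6 = E1 9B 9E.
Offset 18: leading byte 0xD6 = 11010110 → 2-byte char #7 = D6 93.
Offset 20: leading byte 0xE8 = 11101000 → 3-byte char #8 = E8 9C A2.
Offset 23: leading byte 0xEA = 11101010 → 3-byte char #9 = EA A4 A4.
Offset 26: leading byte 0xE4 = 11100100 → 3-byte char #10 = E4 B7 8A.
Leading byte 0xE4 = 11100100 matches 1110xxxx → 3-byte sequence.
Byte 1: 0xE4 = 11100100, payload 0100 (4 bits).
Byte 2: 0xB7 = 10110111 (10xxxxxx ✓), payload 110111.
Byte 3: 0x8A = 10001010 (10xxxxxx ✓), payload 001010.
Concatenate: 0100110111001010 = 0x4DCA (16 bits → U+4DCA).

U+4DCA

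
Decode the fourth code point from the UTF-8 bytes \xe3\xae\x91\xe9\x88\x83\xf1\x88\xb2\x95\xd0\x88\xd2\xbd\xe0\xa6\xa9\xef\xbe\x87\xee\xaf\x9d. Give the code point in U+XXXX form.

Offset 0: leading byte 0xE3 = 11100011 → 3-byte char #1 = E3 AE 91.
Offset 3: leading byte 0xE9 = 11101001 → 3-byte char #2 = E9 88 83.
Offset 6: leading byte 0xF1 = 11110001 → 4-byte char #3 = F1 88 B2 95.
Offset 10: leading byte 0xD0 = 11010000 → 2-byte char #4 = D0 88.
Leading byte 0xD0 = 11010000 matches 110xxxxx → 2-byte sequence.
Byte 1: 0xD0 = 11010000, payload 10000 (5 bits).
Byte 2: 0x88 = 10001000 (10xxxxxx ✓), payload 001000.
Concatenate: 10000001000 = 0x408 (11 bits → U+0408).

U+0408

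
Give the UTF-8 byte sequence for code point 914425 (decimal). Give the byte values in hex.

F3 9F 8F B9

U+DF3F9 = 0xDF3F9 = 914425 decimal. In range U+10000–U+10FFFF → 4-byte form: 11110xxx 10xxxxxx 10xxxxxx 10xxxxxx.
Binary (21 bits): 011011111001111111001.
Split 3+6+6+6: 011 | 011111 | 001111 | 111001.
Byte 1: 11110011 = 0xF3.
Byte 2: 10011111 = 0x9F.
Byte 3: 10001111 = 0x8F.
Byte 4: 10111001 = 0xB9.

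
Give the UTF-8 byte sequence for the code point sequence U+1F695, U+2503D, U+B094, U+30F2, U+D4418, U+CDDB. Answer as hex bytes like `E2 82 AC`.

F0 9F 9A 95 F0 A5 80 BD EB 82 94 E3 83 B2 F3 94 90 98 EC B7 9B

U+1F695: 4-byte form → F0 9F 9A 95.
U+2503D: 4-byte form → F0 A5 80 BD.
U+B094: 3-byte form → EB 82 94.
U+30F2: 3-byte form → E3 83 B2.
U+D4418: 4-byte form → F3 94 90 98.
U+CDDB: 3-byte form → EC B7 9B.
Concatenated (21 bytes): F0 9F 9A 95 F0 A5 80 BD EB 82 94 E3 83 B2 F3 94 90 98 EC B7 9B.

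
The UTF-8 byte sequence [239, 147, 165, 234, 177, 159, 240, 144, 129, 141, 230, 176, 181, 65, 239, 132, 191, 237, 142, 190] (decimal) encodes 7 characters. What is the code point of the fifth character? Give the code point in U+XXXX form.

Offset 0: leading byte 0xEF = 11101111 → 3-byte char #1 = EF 93 A5.
Offset 3: leading byte 0xEA = 11101010 → 3-byte char #2 = EA B1 9F.
Offset 6: leading byte 0xF0 = 11110000 → 4-byte char #3 = F0 90 81 8D.
Offset 10: leading byte 0xE6 = 11100110 → 3-byte char #4 = E6 B0 B5.
Offset 13: leading byte 0x41 = 01000001 → 1-byte char #5 = 41.
Leading byte 0x41 = 01000001 matches 0xxxxxxx → 1-byte sequence.
Byte 1: 0x41 = 01000001, payload 1000001 (7 bits).
Concatenate: 1000001 = 0x41 (7 bits → U+0041).

U+0041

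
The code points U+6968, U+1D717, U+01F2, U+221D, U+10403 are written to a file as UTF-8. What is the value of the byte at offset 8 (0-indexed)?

0xB2

U+6968 → 3-byte form E6 A5 A8 at offsets 0–2.
U+1D717 → 4-byte form F0 9D 9C 97 at offsets 3–6.
U+01F2 → 2-byte form C7 B2 at offsets 7–8.
Offset 8 falls in char 3's range; it's byte 2 of C7 B2 = 0xB2.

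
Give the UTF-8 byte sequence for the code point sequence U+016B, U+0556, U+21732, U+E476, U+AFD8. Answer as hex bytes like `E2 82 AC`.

U+016B: 2-byte form → C5 AB.
U+0556: 2-byte form → D5 96.
U+21732: 4-byte form → F0 A1 9C B2.
U+E476: 3-byte form → EE 91 B6.
U+AFD8: 3-byte form → EA BF 98.
Concatenated (14 bytes): C5 AB D5 96 F0 A1 9C B2 EE 91 B6 EA BF 98.

C5 AB D5 96 F0 A1 9C B2 EE 91 B6 EA BF 98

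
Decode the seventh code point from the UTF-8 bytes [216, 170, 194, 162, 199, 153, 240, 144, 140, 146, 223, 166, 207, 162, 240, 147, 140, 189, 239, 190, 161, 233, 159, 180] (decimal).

U+1333D

Offset 0: leading byte 0xD8 = 11011000 → 2-byte char #1 = D8 AA.
Offset 2: leading byte 0xC2 = 11000010 → 2-byte char #2 = C2 A2.
Offset 4: leading byte 0xC7 = 11000111 → 2-byte char #3 = C7 99.
Offset 6: leading byte 0xF0 = 11110000 → 4-byte char #4 = F0 90 8C 92.
Offset 10: leading byte 0xDF = 11011111 → 2-byte char #5 = DF A6.
Offset 12: leading byte 0xCF = 11001111 → 2-byte char #6 = CF A2.
Offset 14: leading byte 0xF0 = 11110000 → 4-byte char #7 = F0 93 8C BD.
Leading byte 0xF0 = 11110000 matches 11110xxx → 4-byte sequence.
Byte 1: 0xF0 = 11110000, payload 000 (3 bits).
Byte 2: 0x93 = 10010011 (10xxxxxx ✓), payload 010011.
Byte 3: 0x8C = 10001100 (10xxxxxx ✓), payload 001100.
Byte 4: 0xBD = 10111101 (10xxxxxx ✓), payload 111101.
Concatenate: 000010011001100111101 = 0x1333D (21 bits → U+1333D).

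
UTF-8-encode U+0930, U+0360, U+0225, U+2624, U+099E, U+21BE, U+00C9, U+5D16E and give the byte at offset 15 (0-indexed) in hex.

0xBE

U+0930 → 3-byte form E0 A4 B0 at offsets 0–2.
U+0360 → 2-byte form CD A0 at offsets 3–4.
U+0225 → 2-byte form C8 A5 at offsets 5–6.
U+2624 → 3-byte form E2 98 A4 at offsets 7–9.
U+099E → 3-byte form E0 A6 9E at offsets 10–12.
U+21BE → 3-byte form E2 86 BE at offsets 13–15.
Offset 15 falls in char 6's range; it's byte 3 of E2 86 BE = 0xBE.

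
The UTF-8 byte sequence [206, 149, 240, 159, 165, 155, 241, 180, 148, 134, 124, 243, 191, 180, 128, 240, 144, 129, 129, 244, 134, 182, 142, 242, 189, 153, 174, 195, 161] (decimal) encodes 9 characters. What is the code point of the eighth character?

Offset 0: leading byte 0xCE = 11001110 → 2-byte char #1 = CE 95.
Offset 2: leading byte 0xF0 = 11110000 → 4-byte char #2 = F0 9F A5 9B.
Offset 6: leading byte 0xF1 = 11110001 → 4-byte char #3 = F1 B4 94 86.
Offset 10: leading byte 0x7C = 01111100 → 1-byte char #4 = 7C.
Offset 11: leading byte 0xF3 = 11110011 → 4-byte char #5 = F3 BF B4 80.
Offset 15: leading byte 0xF0 = 11110000 → 4-byte char #6 = F0 90 81 81.
Offset 19: leading byte 0xF4 = 11110100 → 4-byte char #7 = F4 86 B6 8E.
Offset 23: leading byte 0xF2 = 11110010 → 4-byte char #8 = F2 BD 99 AE.
Leading byte 0xF2 = 11110010 matches 11110xxx → 4-byte sequence.
Byte 1: 0xF2 = 11110010, payload 010 (3 bits).
Byte 2: 0xBD = 10111101 (10xxxxxx ✓), payload 111101.
Byte 3: 0x99 = 10011001 (10xxxxxx ✓), payload 011001.
Byte 4: 0xAE = 10101110 (10xxxxxx ✓), payload 101110.
Concatenate: 010111101011001101110 = 0xBD66E (21 bits → U+BD66E).

U+BD66E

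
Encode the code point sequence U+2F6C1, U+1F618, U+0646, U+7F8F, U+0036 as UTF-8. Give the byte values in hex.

U+2F6C1: 4-byte form → F0 AF 9B 81.
U+1F618: 4-byte form → F0 9F 98 98.
U+0646: 2-byte form → D9 86.
U+7F8F: 3-byte form → E7 BE 8F.
U+0036: 1-byte form → 36.
Concatenated (14 bytes): F0 AF 9B 81 F0 9F 98 98 D9 86 E7 BE 8F 36.

F0 AF 9B 81 F0 9F 98 98 D9 86 E7 BE 8F 36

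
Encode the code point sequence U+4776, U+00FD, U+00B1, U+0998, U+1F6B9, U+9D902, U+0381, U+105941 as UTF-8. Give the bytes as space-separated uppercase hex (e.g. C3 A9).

E4 9D B6 C3 BD C2 B1 E0 A6 98 F0 9F 9A B9 F2 9D A4 82 CE 81 F4 85 A5 81

U+4776: 3-byte form → E4 9D B6.
U+00FD: 2-byte form → C3 BD.
U+00B1: 2-byte form → C2 B1.
U+0998: 3-byte form → E0 A6 98.
U+1F6B9: 4-byte form → F0 9F 9A B9.
U+9D902: 4-byte form → F2 9D A4 82.
U+0381: 2-byte form → CE 81.
U+105941: 4-byte form → F4 85 A5 81.
Concatenated (24 bytes): E4 9D B6 C3 BD C2 B1 E0 A6 98 F0 9F 9A B9 F2 9D A4 82 CE 81 F4 85 A5 81.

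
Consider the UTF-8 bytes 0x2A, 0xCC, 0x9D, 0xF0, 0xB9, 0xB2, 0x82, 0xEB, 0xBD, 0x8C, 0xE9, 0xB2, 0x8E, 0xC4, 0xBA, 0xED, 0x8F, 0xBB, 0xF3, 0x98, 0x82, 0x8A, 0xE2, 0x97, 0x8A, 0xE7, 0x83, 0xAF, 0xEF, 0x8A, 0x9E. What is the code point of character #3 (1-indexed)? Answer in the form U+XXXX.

Offset 0: leading byte 0x2A = 00101010 → 1-byte char #1 = 2A.
Offset 1: leading byte 0xCC = 11001100 → 2-byte char #2 = CC 9D.
Offset 3: leading byte 0xF0 = 11110000 → 4-byte char #3 = F0 B9 B2 82.
Leading byte 0xF0 = 11110000 matches 11110xxx → 4-byte sequence.
Byte 1: 0xF0 = 11110000, payload 000 (3 bits).
Byte 2: 0xB9 = 10111001 (10xxxxxx ✓), payload 111001.
Byte 3: 0xB2 = 10110010 (10xxxxxx ✓), payload 110010.
Byte 4: 0x82 = 10000010 (10xxxxxx ✓), payload 000010.
Concatenate: 000111001110010000010 = 0x39C82 (21 bits → U+39C82).

U+39C82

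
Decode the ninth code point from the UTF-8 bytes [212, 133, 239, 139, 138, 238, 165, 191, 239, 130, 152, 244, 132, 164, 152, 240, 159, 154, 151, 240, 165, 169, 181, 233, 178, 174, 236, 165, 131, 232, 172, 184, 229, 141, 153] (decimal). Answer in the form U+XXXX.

Offset 0: leading byte 0xD4 = 11010100 → 2-byte char #1 = D4 85.
Offset 2: leading byte 0xEF = 11101111 → 3-byte char #2 = EF 8B 8A.
Offset 5: leading byte 0xEE = 11101110 → 3-byte char #3 = EE A5 BF.
Offset 8: leading byte 0xEF = 11101111 → 3-byte char #4 = EF 82 98.
Offset 11: leading byte 0xF4 = 11110100 → 4-byte char #5 = F4 84 A4 98.
Offset 15: leading byte 0xF0 = 11110000 → 4-byte char #6 = F0 9F 9A 97.
Offset 19: leading byte 0xF0 = 11110000 → 4-byte char #7 = F0 A5 A9 B5.
Offset 23: leading byte 0xE9 = 11101001 → 3-byte char #8 = E9 B2 AE.
Offset 26: leading byte 0xEC = 11101100 → 3-byte char #9 = EC A5 83.
Leading byte 0xEC = 11101100 matches 1110xxxx → 3-byte sequence.
Byte 1: 0xEC = 11101100, payload 1100 (4 bits).
Byte 2: 0xA5 = 10100101 (10xxxxxx ✓), payload 100101.
Byte 3: 0x83 = 10000011 (10xxxxxx ✓), payload 000011.
Concatenate: 1100100101000011 = 0xC943 (16 bits → U+C943).

U+C943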